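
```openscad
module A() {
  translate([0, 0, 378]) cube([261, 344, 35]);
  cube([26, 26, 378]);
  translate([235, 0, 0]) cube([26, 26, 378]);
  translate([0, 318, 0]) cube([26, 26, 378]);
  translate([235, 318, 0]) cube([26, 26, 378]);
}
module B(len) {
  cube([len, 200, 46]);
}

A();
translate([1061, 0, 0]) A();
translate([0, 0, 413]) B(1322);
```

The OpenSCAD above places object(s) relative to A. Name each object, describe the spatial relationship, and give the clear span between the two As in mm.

A is a stool. B is a beam. A beam spans the tops of two stools. The clear span between the two stools is 800 mm.

Second stool starts at x = 1061; first ends at x = 261; clear span = 1061 − 261 = 800 mm.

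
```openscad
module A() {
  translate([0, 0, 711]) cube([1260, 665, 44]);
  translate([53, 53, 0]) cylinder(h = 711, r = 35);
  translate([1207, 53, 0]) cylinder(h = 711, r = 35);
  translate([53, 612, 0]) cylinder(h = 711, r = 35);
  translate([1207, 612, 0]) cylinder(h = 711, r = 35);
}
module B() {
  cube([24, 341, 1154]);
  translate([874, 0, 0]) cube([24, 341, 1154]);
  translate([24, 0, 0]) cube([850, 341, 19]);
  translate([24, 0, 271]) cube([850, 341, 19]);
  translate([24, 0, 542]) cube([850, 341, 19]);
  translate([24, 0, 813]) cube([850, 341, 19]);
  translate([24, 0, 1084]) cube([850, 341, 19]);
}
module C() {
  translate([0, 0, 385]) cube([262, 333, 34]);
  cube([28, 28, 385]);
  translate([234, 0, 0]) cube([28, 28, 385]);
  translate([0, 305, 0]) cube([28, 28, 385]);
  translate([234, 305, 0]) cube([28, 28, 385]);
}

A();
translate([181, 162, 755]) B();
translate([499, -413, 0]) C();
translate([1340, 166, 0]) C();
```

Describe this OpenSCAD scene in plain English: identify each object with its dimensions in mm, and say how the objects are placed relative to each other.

A is a rectangular dining table. The top is 1260×665×44 mm with its upper surface at z = 755 mm. It stands on four round legs of 70 mm diameter, each leg's bounding box inset 18 mm from the nearest pair of top edges, running from the floor to the underside of the top.

B is an open bookshelf. Two side panels, each 24 mm thick, 341 mm deep and 1154 mm tall, stand 898 mm apart (outside-to-outside). Between them sit 5 shelves, each 19 mm thick and 341 mm deep, spanning the full gap between the sides. The bottom shelf rests on the floor (its underside at z = 0) and the clear gap between one shelf's top and the next shelf's underside is 252 mm.

C is a simple wooden stool: a rectangular seat 262 mm (x) by 333 mm (y), 34 mm thick, top face at z = 419 mm, on four square legs, each 28×28 mm in cross-section. The legs rest on z = 0, each flush with a corner of the seat.

The bookshelf is on top of the table, centred. Two stools sit around the table at the −y, +x sides.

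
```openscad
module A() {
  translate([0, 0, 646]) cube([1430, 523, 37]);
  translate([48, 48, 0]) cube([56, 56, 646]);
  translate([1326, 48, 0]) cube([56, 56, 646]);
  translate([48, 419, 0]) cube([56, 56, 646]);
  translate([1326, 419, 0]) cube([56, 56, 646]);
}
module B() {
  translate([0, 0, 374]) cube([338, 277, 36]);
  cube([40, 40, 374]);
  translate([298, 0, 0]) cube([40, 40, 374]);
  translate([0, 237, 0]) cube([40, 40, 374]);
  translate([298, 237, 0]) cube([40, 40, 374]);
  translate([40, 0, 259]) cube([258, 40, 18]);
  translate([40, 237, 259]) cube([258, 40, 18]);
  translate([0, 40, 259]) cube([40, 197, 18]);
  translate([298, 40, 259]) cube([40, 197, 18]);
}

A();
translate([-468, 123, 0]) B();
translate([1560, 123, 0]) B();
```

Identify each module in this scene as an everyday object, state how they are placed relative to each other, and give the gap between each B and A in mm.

Each stool's nearest face is 130 mm from the table's bounding box.

A is a table. B is a stool. Two stools sit around the table at the −x, +x sides. The gap between each stool and the table is 130 mm.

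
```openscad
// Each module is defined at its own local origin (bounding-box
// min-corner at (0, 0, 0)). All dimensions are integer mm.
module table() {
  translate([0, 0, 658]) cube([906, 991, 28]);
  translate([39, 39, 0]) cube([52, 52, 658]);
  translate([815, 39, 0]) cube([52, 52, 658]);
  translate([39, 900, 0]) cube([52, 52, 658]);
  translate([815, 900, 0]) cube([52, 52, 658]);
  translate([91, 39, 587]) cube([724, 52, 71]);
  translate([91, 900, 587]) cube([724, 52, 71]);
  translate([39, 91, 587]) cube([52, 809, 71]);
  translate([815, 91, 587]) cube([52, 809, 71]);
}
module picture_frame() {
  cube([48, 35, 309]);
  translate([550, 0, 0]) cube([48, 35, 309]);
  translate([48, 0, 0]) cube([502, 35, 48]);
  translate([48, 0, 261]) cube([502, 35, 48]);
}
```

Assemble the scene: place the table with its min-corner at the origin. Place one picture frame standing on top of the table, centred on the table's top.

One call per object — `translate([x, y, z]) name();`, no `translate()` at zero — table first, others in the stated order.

table();
translate([154, 478, 686]) picture_frame();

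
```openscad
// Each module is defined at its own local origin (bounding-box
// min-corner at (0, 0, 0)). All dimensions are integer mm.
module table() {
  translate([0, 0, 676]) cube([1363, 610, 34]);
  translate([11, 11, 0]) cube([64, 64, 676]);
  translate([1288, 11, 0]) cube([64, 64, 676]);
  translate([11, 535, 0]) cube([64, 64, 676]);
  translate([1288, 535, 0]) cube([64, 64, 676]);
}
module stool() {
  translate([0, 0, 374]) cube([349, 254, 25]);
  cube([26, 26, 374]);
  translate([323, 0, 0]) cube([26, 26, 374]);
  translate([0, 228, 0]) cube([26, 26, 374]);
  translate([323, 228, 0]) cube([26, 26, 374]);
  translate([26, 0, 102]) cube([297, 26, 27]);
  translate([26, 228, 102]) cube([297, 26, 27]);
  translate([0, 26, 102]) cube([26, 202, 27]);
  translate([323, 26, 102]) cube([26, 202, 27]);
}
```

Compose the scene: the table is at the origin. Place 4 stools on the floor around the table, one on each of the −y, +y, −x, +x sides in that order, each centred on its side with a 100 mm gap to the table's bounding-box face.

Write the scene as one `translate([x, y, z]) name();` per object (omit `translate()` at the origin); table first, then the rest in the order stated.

table();
translate([507, -354, 0]) stool();
translate([507, 710, 0]) stool();
translate([-449, 178, 0]) stool();
translate([1463, 178, 0]) stool();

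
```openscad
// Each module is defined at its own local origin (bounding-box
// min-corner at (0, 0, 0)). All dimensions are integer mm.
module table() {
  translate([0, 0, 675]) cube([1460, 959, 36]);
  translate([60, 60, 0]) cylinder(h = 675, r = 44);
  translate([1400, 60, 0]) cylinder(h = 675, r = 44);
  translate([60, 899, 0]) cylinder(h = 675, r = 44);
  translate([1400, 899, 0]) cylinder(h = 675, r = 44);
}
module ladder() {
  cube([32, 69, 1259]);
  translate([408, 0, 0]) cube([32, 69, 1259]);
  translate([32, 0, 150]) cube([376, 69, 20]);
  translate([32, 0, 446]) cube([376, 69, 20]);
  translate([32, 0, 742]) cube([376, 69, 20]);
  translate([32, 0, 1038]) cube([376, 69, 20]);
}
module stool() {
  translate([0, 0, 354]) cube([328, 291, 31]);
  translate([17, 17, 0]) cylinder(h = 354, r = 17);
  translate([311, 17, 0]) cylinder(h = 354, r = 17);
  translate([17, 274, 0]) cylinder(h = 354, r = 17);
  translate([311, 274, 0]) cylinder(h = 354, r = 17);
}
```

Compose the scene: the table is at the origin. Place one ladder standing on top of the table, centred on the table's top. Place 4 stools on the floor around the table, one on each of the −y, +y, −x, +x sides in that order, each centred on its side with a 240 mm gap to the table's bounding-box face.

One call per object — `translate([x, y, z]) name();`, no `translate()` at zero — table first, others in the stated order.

table();
translate([510, 445, 711]) ladder();
translate([566, -531, 0]) stool();
translate([566, 1199, 0]) stool();
translate([-568, 334, 0]) stool();
translate([1700, 334, 0]) stool();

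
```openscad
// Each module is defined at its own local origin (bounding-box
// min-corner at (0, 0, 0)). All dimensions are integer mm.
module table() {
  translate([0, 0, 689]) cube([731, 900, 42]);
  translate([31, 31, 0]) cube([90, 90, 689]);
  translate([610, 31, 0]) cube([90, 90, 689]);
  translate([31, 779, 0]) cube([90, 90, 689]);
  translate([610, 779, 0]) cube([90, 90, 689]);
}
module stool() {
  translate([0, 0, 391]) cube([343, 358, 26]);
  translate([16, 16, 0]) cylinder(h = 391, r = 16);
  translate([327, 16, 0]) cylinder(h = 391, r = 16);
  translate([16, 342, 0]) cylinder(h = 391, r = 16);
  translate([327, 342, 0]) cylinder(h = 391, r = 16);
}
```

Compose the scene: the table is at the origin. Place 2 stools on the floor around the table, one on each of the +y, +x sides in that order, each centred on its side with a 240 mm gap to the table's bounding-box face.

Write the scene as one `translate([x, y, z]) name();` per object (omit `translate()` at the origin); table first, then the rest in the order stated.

table();
translate([194, 1140, 0]) stool();
translate([971, 271, 0]) stool();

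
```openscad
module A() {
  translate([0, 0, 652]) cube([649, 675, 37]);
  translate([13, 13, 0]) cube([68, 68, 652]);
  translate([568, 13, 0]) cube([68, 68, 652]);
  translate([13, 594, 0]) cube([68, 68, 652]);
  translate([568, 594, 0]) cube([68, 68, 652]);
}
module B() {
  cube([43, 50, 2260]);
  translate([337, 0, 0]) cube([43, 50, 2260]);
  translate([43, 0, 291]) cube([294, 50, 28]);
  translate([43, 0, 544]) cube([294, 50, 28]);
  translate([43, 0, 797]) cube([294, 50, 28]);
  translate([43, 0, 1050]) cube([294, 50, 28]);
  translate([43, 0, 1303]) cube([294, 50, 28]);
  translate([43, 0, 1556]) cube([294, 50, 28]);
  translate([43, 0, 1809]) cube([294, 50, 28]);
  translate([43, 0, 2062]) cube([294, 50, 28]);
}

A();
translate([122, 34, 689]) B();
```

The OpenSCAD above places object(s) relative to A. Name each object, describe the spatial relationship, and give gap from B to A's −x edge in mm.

The ladder's min-x is at 122; the table's min-x is 0; gap = 122 mm.

A is a table. B is a ladder. The ladder is on top of the table. The gap from the ladder to the table's −x edge is 122 mm.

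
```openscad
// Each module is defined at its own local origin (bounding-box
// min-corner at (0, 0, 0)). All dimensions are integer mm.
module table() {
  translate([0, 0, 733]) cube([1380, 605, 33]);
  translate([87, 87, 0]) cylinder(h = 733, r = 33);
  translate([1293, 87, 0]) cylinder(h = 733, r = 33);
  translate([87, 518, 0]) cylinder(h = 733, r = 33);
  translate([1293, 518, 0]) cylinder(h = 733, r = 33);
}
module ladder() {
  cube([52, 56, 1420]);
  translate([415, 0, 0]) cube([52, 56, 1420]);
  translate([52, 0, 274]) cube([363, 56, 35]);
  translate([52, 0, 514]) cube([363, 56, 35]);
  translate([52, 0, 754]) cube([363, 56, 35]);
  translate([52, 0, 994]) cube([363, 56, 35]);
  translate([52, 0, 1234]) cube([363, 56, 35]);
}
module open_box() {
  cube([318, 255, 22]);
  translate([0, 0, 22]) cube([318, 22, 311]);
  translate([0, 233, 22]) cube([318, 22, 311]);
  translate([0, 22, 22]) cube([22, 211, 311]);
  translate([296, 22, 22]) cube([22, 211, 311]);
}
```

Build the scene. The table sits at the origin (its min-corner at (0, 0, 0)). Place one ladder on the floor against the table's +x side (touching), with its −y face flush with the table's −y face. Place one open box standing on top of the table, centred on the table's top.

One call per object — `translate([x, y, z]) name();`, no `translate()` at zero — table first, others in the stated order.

table();
translate([1380, 0, 0]) ladder();
translate([531, 175, 766]) open_box();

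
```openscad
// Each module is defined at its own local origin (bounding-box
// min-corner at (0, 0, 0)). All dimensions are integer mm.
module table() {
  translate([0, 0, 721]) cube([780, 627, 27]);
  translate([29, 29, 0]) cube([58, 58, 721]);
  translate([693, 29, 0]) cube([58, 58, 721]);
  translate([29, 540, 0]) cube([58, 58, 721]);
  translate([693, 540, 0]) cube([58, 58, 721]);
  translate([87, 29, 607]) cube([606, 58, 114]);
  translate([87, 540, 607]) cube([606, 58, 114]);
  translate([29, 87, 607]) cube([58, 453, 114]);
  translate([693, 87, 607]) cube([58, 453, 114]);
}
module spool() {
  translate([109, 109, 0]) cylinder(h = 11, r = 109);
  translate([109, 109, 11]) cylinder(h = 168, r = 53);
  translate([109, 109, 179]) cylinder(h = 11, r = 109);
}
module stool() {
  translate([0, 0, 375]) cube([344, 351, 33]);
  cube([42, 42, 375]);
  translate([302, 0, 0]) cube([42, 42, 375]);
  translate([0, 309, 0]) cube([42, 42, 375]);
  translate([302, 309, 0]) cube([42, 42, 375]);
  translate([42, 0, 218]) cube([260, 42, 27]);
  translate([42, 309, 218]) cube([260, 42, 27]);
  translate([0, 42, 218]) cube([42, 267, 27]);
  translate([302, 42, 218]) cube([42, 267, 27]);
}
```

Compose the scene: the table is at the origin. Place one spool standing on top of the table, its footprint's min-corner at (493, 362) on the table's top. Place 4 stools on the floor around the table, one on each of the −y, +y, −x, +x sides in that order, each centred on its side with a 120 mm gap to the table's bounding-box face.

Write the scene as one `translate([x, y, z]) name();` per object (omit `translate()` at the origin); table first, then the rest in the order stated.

table();
translate([493, 362, 748]) spool();
translate([218, -471, 0]) stool();
translate([218, 747, 0]) stool();
translate([-464, 138, 0]) stool();
translate([900, 138, 0]) stool();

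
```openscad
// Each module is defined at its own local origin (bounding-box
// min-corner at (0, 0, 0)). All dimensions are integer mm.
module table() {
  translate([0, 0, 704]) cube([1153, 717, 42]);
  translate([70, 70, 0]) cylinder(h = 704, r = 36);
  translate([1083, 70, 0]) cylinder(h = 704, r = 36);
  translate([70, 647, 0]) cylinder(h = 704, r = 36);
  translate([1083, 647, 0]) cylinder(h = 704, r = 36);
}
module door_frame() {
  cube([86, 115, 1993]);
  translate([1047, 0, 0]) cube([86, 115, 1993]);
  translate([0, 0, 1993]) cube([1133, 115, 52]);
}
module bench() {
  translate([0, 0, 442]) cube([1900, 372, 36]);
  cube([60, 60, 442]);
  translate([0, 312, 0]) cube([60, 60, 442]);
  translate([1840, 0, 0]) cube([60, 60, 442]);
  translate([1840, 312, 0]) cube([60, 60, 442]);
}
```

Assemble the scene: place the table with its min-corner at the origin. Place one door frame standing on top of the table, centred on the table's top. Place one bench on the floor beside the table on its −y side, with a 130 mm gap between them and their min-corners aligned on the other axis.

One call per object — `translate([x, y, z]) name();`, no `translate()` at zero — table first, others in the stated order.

table();
translate([10, 301, 746]) door_frame();
translate([0, -502, 0]) bench();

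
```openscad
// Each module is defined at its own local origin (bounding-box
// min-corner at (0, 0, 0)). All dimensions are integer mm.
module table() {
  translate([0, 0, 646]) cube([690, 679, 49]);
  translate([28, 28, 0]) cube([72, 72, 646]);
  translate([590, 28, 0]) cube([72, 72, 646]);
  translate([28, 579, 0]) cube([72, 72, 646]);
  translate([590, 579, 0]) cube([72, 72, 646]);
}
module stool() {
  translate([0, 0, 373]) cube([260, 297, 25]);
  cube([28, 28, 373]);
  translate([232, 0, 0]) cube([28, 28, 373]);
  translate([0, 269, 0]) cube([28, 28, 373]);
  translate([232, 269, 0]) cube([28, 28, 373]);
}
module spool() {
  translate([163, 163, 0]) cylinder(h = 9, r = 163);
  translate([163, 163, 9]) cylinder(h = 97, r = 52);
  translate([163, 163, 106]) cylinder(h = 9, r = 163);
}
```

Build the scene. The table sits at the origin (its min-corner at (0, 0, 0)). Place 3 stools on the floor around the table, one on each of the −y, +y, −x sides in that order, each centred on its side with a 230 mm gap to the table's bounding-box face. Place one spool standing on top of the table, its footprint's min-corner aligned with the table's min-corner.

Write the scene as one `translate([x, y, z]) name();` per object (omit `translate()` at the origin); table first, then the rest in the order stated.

table();
translate([215, -527, 0]) stool();
translate([215, 909, 0]) stool();
translate([-490, 191, 0]) stool();
translate([0, 0, 695]) spool();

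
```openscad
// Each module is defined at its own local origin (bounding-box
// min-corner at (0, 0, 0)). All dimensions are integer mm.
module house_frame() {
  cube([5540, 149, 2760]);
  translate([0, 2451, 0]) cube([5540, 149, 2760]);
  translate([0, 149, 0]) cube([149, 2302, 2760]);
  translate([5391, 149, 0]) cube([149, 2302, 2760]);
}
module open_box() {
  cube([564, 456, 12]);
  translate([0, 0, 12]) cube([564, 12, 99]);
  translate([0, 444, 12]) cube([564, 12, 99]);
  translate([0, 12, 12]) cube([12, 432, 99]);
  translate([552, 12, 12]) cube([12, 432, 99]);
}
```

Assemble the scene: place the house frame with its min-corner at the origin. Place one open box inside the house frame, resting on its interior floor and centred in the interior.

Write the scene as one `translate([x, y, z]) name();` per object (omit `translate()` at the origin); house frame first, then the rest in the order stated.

house_frame();
translate([2488, 1072, 0]) open_box();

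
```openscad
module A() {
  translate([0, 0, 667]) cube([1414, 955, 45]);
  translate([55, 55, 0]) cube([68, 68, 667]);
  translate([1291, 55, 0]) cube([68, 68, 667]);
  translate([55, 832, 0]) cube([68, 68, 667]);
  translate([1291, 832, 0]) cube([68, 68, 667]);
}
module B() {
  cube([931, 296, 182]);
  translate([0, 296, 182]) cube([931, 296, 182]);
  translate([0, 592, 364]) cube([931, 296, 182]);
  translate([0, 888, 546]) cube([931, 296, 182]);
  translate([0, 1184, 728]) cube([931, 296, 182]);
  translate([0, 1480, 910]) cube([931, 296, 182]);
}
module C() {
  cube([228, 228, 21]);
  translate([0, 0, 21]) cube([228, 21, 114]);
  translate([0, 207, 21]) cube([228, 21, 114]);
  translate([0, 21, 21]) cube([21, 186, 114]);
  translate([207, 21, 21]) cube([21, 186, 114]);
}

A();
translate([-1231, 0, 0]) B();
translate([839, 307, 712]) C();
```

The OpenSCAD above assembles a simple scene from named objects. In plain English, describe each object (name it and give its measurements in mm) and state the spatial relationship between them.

A is a rectangular dining table. The top is 1414×955×45 mm with its upper surface at z = 712 mm. It stands on four 68×68 mm square legs, each inset 55 mm from the nearest pair of top edges, running from the floor to the underside of the top.

B is a straight staircase of 6 solid steps. Each step is 931 mm wide (x), 296 mm deep (y, the going) and 182 mm tall (the rise). The first step rests on the floor; each subsequent step sits one going further in +y and one rise higher in +z, directly behind and above the previous step with no overlap.

C is an open-topped rectangular box: outside dimensions 228×228×135 mm, with a uniform wall and base thickness of 21 mm. The base is a full 228×228 slab on the floor; four walls sit on top of the base. The front and back walls (the −y and +y sides) span the full width; the two side walls fit between them.

The staircase is on the floor beside the table on its −x side. The open box is on top of the table.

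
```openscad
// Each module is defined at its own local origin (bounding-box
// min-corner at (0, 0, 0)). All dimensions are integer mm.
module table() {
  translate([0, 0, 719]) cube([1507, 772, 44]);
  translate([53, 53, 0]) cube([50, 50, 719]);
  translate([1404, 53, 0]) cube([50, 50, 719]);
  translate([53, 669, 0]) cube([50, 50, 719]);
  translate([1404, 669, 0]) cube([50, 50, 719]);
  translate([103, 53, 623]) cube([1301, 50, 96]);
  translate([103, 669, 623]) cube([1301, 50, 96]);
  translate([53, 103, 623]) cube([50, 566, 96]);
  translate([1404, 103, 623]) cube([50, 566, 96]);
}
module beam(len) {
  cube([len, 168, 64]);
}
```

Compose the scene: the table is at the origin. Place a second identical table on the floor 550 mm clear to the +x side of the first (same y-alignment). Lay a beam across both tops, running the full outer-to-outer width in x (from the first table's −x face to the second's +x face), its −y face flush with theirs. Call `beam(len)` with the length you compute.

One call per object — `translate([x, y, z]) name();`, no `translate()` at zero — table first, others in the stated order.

table();
translate([2057, 0, 0]) table();
translate([0, 0, 763]) beam(3564);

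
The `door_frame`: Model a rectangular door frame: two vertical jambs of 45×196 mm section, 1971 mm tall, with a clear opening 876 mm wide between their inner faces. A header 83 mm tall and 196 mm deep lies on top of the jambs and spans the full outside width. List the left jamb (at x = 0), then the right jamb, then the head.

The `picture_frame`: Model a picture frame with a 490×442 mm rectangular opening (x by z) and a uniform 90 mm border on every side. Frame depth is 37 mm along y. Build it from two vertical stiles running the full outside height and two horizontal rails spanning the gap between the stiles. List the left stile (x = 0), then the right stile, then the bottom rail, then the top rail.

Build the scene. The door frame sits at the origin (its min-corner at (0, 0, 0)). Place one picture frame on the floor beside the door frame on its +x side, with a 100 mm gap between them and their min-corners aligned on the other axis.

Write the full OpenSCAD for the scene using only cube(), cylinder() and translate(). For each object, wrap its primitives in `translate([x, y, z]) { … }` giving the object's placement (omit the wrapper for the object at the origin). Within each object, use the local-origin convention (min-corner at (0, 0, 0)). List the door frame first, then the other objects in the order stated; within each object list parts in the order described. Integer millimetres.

cube([45, 196, 1971]);
translate([921, 0, 0]) cube([45, 196, 1971]);
translate([0, 0, 1971]) cube([966, 196, 83]);
translate([1066, 0, 0]) {
  cube([90, 37, 622]);
  translate([580, 0, 0]) cube([90, 37, 622]);
  translate([90, 0, 0]) cube([490, 37, 90]);
  translate([90, 0, 532]) cube([490, 37, 90]);
}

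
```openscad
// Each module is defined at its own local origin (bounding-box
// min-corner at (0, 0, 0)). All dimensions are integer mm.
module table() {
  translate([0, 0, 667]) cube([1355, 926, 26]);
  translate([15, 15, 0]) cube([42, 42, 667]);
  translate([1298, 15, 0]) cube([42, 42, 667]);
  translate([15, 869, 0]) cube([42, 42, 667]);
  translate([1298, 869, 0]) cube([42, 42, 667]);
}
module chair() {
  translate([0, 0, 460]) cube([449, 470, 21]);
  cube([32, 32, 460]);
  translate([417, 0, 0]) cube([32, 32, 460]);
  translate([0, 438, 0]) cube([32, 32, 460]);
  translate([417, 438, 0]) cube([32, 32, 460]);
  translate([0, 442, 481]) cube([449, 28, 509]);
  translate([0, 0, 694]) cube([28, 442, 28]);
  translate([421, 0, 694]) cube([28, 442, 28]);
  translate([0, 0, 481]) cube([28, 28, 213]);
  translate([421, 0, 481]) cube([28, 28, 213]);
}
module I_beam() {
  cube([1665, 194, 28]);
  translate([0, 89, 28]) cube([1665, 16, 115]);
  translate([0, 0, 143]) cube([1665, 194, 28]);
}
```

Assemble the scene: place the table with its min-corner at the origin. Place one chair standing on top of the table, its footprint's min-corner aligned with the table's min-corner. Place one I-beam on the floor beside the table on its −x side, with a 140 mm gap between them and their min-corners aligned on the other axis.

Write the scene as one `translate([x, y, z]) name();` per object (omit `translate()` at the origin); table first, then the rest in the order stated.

table();
translate([0, 0, 693]) chair();
translate([-1805, 0, 0]) I_beam();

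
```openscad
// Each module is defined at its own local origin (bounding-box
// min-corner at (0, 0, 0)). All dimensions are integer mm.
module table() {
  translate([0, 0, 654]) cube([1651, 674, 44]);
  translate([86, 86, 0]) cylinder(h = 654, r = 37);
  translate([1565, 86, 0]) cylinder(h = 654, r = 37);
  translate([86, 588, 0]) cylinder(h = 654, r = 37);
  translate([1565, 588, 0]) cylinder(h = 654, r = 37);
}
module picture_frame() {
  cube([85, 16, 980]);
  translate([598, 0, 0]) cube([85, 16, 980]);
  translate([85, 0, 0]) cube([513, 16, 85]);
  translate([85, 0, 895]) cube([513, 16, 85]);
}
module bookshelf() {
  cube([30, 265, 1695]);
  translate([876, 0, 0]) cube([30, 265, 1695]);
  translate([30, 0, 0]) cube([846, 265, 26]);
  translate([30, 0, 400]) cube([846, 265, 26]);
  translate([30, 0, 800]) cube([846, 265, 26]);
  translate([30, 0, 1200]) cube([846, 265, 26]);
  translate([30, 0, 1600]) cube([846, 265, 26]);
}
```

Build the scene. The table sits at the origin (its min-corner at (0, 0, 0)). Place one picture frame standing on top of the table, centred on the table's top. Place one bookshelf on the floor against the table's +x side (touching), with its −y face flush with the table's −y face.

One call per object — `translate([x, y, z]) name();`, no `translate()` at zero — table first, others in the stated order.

table();
translate([484, 329, 698]) picture_frame();
translate([1651, 0, 0]) bookshelf();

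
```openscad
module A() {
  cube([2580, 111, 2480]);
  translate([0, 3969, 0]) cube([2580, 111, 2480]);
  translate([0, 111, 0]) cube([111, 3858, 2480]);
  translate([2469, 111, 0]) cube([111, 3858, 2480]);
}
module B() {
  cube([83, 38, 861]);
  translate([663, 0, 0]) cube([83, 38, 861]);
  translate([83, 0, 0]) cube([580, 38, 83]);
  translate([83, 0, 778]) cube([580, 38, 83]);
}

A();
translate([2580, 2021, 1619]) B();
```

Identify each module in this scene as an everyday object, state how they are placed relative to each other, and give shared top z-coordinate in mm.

Both tops at z = 2480 mm.

A is a house frame. B is a picture frame. The picture frame is beside the house frame with their tops flush at z = 2480. The shared top z-coordinate is 2480 mm.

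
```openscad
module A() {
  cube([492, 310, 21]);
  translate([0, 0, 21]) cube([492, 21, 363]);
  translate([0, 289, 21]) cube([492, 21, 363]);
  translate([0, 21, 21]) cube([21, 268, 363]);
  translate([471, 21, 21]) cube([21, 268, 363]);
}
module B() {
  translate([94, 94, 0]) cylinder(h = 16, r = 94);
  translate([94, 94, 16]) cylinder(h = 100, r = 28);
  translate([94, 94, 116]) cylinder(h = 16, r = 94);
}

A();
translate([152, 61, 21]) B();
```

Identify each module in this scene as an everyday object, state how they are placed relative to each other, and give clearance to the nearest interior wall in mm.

Clearances: x = 131, y = 40; minimum 40 mm.

A is an open box. B is a spool. The spool sits inside the open box, centred. The clearance to the nearest interior wall is 40 mm.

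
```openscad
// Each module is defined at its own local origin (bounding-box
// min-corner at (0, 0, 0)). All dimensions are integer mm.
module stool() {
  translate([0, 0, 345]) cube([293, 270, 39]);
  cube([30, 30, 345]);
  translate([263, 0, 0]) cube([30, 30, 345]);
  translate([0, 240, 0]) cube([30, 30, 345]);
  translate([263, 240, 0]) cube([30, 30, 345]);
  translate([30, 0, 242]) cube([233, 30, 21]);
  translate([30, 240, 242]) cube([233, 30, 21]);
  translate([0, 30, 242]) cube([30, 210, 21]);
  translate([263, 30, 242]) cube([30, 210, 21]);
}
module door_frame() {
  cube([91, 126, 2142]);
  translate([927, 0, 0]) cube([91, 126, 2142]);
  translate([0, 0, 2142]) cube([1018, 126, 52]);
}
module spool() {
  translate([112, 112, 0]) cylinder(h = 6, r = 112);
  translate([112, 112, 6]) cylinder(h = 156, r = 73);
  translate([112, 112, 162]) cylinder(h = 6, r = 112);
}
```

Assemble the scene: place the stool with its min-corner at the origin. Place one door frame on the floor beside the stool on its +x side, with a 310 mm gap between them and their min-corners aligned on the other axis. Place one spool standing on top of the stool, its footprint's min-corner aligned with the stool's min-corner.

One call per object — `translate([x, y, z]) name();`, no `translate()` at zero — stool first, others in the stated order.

stool();
translate([603, 0, 0]) door_frame();
translate([0, 0, 384]) spool();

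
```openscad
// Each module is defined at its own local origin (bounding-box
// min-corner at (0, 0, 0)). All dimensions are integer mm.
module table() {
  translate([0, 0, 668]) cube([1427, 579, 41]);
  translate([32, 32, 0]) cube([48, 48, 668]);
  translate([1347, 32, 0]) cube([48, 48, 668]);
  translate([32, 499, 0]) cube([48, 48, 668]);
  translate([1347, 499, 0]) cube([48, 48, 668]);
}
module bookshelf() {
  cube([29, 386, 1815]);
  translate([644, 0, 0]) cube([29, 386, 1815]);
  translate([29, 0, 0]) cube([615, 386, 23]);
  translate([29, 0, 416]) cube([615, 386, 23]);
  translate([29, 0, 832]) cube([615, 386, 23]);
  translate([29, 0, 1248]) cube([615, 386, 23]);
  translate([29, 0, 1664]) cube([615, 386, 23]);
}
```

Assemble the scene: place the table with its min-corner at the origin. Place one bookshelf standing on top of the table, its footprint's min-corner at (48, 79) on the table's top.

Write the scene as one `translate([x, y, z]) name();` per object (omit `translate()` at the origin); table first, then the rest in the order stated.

table();
translate([48, 79, 709]) bookshelf();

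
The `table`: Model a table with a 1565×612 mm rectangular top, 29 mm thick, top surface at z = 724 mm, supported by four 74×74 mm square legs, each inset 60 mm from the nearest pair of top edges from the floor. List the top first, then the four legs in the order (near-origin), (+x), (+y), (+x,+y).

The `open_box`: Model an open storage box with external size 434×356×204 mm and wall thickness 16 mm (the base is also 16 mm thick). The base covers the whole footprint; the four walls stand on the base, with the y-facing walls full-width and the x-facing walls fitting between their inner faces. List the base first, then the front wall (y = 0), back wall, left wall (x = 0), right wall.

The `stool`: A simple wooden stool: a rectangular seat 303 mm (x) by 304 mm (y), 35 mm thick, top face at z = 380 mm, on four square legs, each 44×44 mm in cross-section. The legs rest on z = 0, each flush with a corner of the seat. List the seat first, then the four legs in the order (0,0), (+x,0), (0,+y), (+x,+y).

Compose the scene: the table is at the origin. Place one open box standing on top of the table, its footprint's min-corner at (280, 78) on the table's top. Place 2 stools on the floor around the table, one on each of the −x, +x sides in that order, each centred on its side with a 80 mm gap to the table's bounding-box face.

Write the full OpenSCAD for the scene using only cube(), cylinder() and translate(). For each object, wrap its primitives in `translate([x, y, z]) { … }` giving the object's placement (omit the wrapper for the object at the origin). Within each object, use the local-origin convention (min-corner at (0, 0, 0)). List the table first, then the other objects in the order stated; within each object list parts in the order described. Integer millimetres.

translate([0, 0, 695]) cube([1565, 612, 29]);
translate([60, 60, 0]) cube([74, 74, 695]);
translate([1431, 60, 0]) cube([74, 74, 695]);
translate([60, 478, 0]) cube([74, 74, 695]);
translate([1431, 478, 0]) cube([74, 74, 695]);
translate([280, 78, 724]) {
  cube([434, 356, 16]);
  translate([0, 0, 16]) cube([434, 16, 188]);
  translate([0, 340, 16]) cube([434, 16, 188]);
  translate([0, 16, 16]) cube([16, 324, 188]);
  translate([418, 16, 16]) cube([16, 324, 188]);
}
translate([-383, 154, 0]) {
  translate([0, 0, 345]) cube([303, 304, 35]);
  cube([44, 44, 345]);
  translate([259, 0, 0]) cube([44, 44, 345]);
  translate([0, 260, 0]) cube([44, 44, 345]);
  translate([259, 260, 0]) cube([44, 44, 345]);
}
translate([1645, 154, 0]) {
  translate([0, 0, 345]) cube([303, 304, 35]);
  cube([44, 44, 345]);
  translate([259, 0, 0]) cube([44, 44, 345]);
  translate([0, 260, 0]) cube([44, 44, 345]);
  translate([259, 260, 0]) cube([44, 44, 345]);
}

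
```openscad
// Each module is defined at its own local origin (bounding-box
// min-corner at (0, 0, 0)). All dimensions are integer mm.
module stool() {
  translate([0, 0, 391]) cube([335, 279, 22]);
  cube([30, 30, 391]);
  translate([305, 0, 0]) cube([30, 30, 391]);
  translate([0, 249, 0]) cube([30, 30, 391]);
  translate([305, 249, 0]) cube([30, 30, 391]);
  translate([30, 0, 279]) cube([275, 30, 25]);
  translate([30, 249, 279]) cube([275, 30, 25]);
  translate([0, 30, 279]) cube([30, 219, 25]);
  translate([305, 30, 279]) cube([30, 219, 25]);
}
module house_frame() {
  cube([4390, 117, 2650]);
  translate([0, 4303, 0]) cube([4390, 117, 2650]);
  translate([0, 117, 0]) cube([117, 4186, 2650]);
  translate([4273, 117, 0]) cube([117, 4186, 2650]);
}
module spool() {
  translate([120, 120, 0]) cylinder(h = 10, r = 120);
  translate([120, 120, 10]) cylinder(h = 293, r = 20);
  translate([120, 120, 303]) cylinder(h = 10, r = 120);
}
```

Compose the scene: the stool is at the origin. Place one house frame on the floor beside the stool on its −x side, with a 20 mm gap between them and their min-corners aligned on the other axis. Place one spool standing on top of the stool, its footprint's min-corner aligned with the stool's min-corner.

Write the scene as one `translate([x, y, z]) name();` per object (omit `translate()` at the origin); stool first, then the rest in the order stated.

stool();
translate([-4410, 0, 0]) house_frame();
translate([0, 0, 413]) spool();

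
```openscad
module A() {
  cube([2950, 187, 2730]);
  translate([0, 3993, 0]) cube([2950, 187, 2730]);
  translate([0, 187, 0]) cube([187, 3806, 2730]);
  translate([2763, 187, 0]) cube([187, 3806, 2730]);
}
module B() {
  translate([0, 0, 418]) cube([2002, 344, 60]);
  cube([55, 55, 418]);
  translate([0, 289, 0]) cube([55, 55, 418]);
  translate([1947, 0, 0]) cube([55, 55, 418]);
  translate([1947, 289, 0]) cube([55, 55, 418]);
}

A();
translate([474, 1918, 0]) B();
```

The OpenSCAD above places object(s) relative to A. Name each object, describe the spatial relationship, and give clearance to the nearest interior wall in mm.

A is a house frame. B is a bench. The bench sits inside the house frame, centred. The clearance to the nearest interior wall is 287 mm.

Clearances: x = 287, y = 1731; minimum 287 mm.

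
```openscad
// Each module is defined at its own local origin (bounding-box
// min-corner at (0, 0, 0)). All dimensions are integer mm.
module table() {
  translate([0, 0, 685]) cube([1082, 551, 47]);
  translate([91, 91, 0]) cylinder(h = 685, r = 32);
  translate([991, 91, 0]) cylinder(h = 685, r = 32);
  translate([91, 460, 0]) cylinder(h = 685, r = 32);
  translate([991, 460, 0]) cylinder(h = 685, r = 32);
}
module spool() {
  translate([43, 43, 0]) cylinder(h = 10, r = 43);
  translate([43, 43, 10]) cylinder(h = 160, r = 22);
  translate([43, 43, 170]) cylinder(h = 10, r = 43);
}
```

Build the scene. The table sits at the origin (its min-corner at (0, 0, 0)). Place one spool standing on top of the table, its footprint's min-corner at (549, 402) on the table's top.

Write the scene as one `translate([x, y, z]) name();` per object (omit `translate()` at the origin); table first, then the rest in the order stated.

table();
translate([549, 402, 732]) spool();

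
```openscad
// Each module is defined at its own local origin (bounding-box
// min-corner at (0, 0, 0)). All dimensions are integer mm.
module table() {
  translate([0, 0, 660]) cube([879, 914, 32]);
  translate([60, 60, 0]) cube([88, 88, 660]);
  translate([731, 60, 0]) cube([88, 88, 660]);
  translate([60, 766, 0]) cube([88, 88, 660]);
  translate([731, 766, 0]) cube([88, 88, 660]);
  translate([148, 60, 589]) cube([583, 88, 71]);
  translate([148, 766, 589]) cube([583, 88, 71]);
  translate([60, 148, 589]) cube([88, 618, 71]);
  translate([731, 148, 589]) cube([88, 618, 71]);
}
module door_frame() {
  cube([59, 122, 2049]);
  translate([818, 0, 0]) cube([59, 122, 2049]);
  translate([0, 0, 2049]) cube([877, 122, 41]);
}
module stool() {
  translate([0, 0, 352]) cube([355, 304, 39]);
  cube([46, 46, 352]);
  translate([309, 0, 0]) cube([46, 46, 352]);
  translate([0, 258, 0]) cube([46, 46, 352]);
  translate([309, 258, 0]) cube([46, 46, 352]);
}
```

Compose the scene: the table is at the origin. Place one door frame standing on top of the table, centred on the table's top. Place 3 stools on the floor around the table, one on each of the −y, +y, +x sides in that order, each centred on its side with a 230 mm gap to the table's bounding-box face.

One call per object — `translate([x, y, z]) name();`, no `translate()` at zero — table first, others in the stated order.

table();
translate([1, 396, 692]) door_frame();
translate([262, -534, 0]) stool();
translate([262, 1144, 0]) stool();
translate([1109, 305, 0]) stool();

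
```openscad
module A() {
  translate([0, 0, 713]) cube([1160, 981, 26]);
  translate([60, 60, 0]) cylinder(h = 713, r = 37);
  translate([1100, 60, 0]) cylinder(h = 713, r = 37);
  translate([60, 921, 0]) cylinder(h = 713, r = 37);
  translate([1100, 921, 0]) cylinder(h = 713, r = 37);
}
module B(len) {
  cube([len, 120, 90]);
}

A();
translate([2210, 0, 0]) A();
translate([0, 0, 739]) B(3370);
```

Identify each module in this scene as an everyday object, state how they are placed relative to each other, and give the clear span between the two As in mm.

A is a table. B is a beam. A beam spans the tops of two tables. The clear span between the two tables is 1050 mm.

Second table starts at x = 2210; first ends at x = 1160; clear span = 2210 − 1160 = 1050 mm.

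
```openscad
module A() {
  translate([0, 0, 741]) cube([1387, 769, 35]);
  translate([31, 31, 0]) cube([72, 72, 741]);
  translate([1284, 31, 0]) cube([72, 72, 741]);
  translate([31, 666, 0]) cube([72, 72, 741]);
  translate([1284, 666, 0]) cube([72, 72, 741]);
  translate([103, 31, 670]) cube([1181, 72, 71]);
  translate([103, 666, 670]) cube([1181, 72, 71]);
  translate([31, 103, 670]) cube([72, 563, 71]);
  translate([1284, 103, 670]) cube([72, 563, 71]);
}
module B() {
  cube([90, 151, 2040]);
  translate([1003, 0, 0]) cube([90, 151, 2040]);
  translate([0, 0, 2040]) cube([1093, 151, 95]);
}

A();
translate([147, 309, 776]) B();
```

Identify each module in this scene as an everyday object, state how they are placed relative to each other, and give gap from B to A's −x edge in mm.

The door frame's min-x is at 147; the table's min-x is 0; gap = 147 mm.

A is a table. B is a door frame. The door frame is on top of the table, centred. The gap from the door frame to the table's −x edge is 147 mm.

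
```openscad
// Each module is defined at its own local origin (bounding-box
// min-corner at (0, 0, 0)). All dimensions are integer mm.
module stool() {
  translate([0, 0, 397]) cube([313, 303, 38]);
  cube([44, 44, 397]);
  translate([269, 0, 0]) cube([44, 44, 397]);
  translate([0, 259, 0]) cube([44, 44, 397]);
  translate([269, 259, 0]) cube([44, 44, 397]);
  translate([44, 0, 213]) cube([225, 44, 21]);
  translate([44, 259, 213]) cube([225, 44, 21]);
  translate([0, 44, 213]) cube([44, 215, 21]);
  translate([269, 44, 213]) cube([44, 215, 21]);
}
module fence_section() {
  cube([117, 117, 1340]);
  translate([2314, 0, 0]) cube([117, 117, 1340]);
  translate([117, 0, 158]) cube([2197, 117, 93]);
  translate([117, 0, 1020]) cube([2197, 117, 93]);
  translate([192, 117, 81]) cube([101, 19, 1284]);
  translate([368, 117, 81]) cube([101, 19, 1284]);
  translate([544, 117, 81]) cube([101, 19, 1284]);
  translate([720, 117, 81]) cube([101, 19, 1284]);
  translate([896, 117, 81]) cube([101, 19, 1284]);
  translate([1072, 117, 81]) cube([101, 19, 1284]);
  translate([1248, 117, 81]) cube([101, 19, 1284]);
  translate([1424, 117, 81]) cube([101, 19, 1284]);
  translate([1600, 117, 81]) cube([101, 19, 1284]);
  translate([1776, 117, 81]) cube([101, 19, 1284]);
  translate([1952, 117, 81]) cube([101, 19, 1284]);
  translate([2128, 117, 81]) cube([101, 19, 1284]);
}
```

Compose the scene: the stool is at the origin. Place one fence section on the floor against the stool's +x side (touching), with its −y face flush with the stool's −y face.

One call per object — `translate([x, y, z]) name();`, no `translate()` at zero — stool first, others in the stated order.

stool();
translate([313, 0, 0]) fence_section();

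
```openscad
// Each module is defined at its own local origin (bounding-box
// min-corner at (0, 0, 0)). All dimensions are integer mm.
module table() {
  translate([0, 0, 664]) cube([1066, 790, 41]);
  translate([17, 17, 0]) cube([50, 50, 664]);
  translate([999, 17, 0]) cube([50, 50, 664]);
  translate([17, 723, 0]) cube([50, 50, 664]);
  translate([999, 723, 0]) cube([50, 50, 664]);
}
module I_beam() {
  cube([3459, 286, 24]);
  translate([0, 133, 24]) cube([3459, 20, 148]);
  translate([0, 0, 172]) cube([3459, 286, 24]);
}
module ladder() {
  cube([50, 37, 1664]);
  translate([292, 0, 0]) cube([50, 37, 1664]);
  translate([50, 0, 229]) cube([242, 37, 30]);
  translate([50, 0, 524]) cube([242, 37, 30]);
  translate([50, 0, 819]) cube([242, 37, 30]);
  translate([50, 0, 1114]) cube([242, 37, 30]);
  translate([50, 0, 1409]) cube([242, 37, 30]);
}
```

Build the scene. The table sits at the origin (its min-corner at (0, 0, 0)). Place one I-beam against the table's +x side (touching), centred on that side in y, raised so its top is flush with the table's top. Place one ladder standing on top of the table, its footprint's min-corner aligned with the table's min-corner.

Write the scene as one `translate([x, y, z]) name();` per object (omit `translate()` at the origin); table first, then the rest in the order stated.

table();
translate([1066, 252, 509]) I_beam();
translate([0, 0, 705]) ladder();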